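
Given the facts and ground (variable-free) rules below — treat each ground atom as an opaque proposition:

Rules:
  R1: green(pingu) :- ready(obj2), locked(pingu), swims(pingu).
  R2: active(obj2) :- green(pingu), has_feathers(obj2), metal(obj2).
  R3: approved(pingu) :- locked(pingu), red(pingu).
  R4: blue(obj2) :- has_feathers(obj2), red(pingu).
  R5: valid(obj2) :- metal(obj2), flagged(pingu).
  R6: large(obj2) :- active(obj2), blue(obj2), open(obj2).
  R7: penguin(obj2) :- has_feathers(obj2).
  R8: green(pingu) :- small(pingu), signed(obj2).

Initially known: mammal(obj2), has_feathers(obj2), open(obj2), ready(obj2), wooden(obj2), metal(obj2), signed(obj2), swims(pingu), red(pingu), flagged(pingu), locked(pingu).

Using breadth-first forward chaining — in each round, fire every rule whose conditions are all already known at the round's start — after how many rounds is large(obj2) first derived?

Round 1: R1 [green(pingu) :- ready(obj2), locked(pingu), swims(pingu).]; R3 [approved(pingu) :- locked(pingu), red(pingu).]; R4 [blue(obj2) :- has_feathers(obj2), red(pingu).]; R5 [valid(obj2) :- metal(obj2), flagged(pingu).]; R7 [penguin(obj2) :- has_feathers(obj2).]. Adds green(pingu), approved(pingu), blue(obj2), valid(obj2), penguin(obj2).
Round 2: R2 [active(obj2) :- green(pingu), has_feathers(obj2), metal(obj2).]. Adds active(obj2).
Round 3: R6 [large(obj2) :- active(obj2), blue(obj2), open(obj2).]. Adds large(obj2).
large(obj2) first appears in round 3.

3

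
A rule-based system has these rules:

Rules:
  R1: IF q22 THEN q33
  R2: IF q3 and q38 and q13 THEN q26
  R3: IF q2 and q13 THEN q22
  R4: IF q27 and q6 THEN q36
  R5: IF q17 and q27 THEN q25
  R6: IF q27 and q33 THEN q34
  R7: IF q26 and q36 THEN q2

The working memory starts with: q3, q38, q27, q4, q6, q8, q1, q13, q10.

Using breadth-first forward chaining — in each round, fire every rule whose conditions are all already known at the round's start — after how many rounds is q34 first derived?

Round 1: R2 [IF q3 and q38 and q13 THEN q26]; R4 [IF q27 and q6 THEN q36]. New: q26, q36.
Round 2: R7 [IF q26 and q36 THEN q2]. New: q2.
Round 3: R3 [IF q2 and q13 THEN q22]. New: q22.
Round 4: R1 [IF q22 THEN q33]. New: q33.
Round 5: R6 [IF q27 and q33 THEN q34]. New: q34.
q34 first appears in round 5.

5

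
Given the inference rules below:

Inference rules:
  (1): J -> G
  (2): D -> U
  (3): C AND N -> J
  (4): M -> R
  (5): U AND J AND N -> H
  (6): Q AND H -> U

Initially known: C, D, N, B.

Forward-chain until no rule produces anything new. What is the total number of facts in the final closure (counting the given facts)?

Round 1: (2) [D -> U]; (3) [C AND N -> J]. New: U, J.
Round 2: (1) [J -> G]; (5) [U AND J AND N -> H]. New: G, H.
Closure: {B, C, D, G, H, J, N, U} — 8 facts.

8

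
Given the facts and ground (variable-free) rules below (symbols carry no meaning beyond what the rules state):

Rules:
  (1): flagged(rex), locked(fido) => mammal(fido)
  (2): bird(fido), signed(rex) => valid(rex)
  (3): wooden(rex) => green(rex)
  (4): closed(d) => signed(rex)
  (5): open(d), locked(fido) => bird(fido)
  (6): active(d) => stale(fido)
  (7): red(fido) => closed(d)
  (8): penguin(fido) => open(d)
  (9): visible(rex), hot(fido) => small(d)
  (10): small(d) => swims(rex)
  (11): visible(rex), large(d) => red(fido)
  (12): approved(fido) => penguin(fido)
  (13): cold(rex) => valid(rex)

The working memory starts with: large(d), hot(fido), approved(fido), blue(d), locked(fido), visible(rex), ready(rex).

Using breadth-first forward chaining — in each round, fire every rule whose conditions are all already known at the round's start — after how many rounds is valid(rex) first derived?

[1] (9) [visible(rex), hot(fido) => small(d)]; (11) [visible(rex), large(d) => red(fido)]; (12) [approved(fido) => penguin(fido)]. ⇒ new: small(d), red(fido), penguin(fido).
[2] (7) [red(fido) => closed(d)]; (8) [penguin(fido) => open(d)]; (10) [small(d) => swims(rex)]. ⇒ new: closed(d), open(d), swims(rex).
[3] (4) [closed(d) => signed(rex)]; (5) [open(d), locked(fido) => bird(fido)]. ⇒ new: signed(rex), bird(fido).
[4] (2) [bird(fido), signed(rex) => valid(rex)]. ⇒ new: valid(rex).
valid(rex) first appears in round 4.

4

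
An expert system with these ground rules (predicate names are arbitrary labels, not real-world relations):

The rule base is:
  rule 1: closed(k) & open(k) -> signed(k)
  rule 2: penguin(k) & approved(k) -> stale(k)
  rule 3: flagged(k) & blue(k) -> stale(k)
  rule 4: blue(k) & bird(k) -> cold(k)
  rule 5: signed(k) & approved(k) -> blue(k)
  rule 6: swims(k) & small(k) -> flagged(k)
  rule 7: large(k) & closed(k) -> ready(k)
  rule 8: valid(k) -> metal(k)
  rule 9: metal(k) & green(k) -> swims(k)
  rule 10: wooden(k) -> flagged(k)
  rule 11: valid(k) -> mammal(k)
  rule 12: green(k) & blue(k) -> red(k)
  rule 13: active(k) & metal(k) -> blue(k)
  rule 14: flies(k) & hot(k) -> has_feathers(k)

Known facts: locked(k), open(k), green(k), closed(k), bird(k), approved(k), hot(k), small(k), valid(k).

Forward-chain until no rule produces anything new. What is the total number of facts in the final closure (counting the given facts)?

18

Round 1: rule 1 [closed(k) & open(k) -> signed(k)]; rule 8 [valid(k) -> metal(k)]; rule 11 [valid(k) -> mammal(k)]. Adds signed(k), metal(k), mammal(k).
Round 2: rule 5 [signed(k) & approved(k) -> blue(k)]; rule 9 [metal(k) & green(k) -> swims(k)]. Adds blue(k), swims(k).
Round 3: rule 4 [blue(k) & bird(k) -> cold(k)]; rule 6 [swims(k) & small(k) -> flagged(k)]; rule 12 [green(k) & blue(k) -> red(k)]. Adds cold(k), flagged(k), red(k).
Round 4: rule 3 [flagged(k) & blue(k) -> stale(k)]. Adds stale(k).
Closure: {approved(k), bird(k), blue(k), closed(k), cold(k), flagged(k), green(k), hot(k), locked(k), mammal(k), metal(k), open(k), red(k), signed(k), small(k), stale(k), swims(k), valid(k)} — 18 facts.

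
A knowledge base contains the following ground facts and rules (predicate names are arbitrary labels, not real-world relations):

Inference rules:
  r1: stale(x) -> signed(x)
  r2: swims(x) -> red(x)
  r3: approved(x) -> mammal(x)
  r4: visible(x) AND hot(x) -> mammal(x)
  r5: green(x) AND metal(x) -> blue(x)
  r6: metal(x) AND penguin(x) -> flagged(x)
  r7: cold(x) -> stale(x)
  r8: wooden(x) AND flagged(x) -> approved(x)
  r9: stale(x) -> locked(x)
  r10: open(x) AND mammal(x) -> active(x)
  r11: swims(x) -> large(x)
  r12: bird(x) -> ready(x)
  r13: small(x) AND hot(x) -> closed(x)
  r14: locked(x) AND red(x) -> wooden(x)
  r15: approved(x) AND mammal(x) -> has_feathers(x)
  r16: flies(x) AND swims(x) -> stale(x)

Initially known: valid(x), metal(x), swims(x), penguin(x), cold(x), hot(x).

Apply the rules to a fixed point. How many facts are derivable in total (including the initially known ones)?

16

[1] r2 [swims(x) -> red(x)]; r6 [metal(x) AND penguin(x) -> flagged(x)]; r7 [cold(x) -> stale(x)]; r11 [swims(x) -> large(x)]. ⇒ new: red(x), flagged(x), stale(x), large(x).
[2] r1 [stale(x) -> signed(x)]; r9 [stale(x) -> locked(x)]. ⇒ new: signed(x), locked(x).
[3] r14 [locked(x) AND red(x) -> wooden(x)]. ⇒ new: wooden(x).
[4] r8 [wooden(x) AND flagged(x) -> approved(x)]. ⇒ new: approved(x).
[5] r3 [approved(x) -> mammal(x)]. ⇒ new: mammal(x).
[6] r15 [approved(x) AND mammal(x) -> has_feathers(x)]. ⇒ new: has_feathers(x).
Closure: {approved(x), cold(x), flagged(x), has_feathers(x), hot(x), large(x), locked(x), mammal(x), metal(x), penguin(x), red(x), signed(x), stale(x), swims(x), valid(x), wooden(x)} — 16 facts.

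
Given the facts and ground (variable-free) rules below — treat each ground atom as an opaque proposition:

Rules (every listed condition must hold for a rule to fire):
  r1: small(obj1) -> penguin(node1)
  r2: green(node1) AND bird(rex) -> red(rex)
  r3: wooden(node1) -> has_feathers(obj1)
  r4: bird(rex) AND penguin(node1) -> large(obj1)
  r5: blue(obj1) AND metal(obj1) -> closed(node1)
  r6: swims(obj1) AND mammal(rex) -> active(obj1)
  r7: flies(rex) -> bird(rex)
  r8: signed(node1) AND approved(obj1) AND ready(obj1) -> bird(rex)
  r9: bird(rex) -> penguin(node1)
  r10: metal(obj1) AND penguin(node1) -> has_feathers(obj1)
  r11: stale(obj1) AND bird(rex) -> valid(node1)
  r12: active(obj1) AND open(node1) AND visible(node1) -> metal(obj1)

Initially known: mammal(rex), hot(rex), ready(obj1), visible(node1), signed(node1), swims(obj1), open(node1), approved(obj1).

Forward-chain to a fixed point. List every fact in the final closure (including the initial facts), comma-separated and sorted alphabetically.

active(obj1), approved(obj1), bird(rex), has_feathers(obj1), hot(rex), large(obj1), mammal(rex), metal(obj1), open(node1), penguin(node1), ready(obj1), signed(node1), swims(obj1), visible(node1)

Round 1 — r6, r8, derive active(obj1), bird(rex).
Round 2 — r9, r12, derive penguin(node1), metal(obj1).
Round 3 — r4, r10, derive large(obj1), has_feathers(obj1).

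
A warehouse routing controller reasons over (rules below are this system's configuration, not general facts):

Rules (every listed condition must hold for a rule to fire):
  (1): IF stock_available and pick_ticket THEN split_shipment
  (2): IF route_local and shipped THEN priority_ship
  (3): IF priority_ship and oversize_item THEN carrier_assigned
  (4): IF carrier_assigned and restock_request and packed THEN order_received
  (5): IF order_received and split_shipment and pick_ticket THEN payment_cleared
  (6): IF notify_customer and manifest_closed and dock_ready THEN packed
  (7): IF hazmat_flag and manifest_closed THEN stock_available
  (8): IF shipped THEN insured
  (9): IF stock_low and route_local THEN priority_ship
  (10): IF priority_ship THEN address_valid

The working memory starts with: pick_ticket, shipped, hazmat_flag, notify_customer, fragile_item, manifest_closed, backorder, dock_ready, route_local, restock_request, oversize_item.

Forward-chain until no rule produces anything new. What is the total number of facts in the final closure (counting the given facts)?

20

[1] (2) [IF route_local and shipped THEN priority_ship]; (6) [IF notify_customer and manifest_closed and dock_ready THEN packed]; (7) [IF hazmat_flag and manifest_closed THEN stock_available]; (8) [IF shipped THEN insured]. ⇒ new: priority_ship, packed, stock_available, insured.
[2] (1) [IF stock_available and pick_ticket THEN split_shipment]; (3) [IF priority_ship and oversize_item THEN carrier_assigned]; (10) [IF priority_ship THEN address_valid]. ⇒ new: split_shipment, carrier_assigned, address_valid.
[3] (4) [IF carrier_assigned and restock_request and packed THEN order_received]. ⇒ new: order_received.
[4] (5) [IF order_received and split_shipment and pick_ticket THEN payment_cleared]. ⇒ new: payment_cleared.
Closure: {address_valid, backorder, carrier_assigned, dock_ready, fragile_item, hazmat_flag, insured, manifest_closed, notify_customer, order_received, oversize_item, packed, payment_cleared, pick_ticket, priority_ship, restock_request, route_local, shipped, split_shipment, stock_available} — 20 facts.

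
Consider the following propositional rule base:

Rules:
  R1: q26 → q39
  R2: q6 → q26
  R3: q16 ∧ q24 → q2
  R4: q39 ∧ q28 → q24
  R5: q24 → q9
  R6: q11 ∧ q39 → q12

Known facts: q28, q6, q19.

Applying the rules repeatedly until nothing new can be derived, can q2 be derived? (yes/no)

no

[1] R2 [q6 → q26]. ⇒ new: q26.
[2] R1 [q26 → q39]. ⇒ new: q39.
[3] R4 [q39 ∧ q28 → q24]. ⇒ new: q24.
[4] R5 [q24 → q9]. ⇒ new: q9.
Fixed point reached. q2 is concluded only by R3; R3 needs q16 (never derived).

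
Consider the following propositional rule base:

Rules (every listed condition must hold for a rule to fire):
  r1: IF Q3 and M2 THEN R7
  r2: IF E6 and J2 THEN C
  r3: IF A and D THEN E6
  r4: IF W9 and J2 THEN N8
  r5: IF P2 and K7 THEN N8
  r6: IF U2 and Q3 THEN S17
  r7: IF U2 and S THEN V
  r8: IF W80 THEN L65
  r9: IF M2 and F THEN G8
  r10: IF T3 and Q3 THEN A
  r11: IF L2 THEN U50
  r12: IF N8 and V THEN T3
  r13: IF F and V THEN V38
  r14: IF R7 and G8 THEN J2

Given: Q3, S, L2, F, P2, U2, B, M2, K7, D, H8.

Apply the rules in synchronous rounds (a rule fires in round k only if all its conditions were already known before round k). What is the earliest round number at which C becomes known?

Round 1: r1 [IF Q3 and M2 THEN R7]; r5 [IF P2 and K7 THEN N8]; r6 [IF U2 and Q3 THEN S17]; r7 [IF U2 and S THEN V]; r9 [IF M2 and F THEN G8]; r11 [IF L2 THEN U50]. Adds R7, N8, S17, V, G8, U50.
Round 2: r12 [IF N8 and V THEN T3]; r13 [IF F and V THEN V38]; r14 [IF R7 and G8 THEN J2]. Adds T3, V38, J2.
Round 3: r10 [IF T3 and Q3 THEN A]. Adds A.
Round 4: r3 [IF A and D THEN E6]. Adds E6.
Round 5: r2 [IF E6 and J2 THEN C]. Adds C.
C first appears in round 5.

5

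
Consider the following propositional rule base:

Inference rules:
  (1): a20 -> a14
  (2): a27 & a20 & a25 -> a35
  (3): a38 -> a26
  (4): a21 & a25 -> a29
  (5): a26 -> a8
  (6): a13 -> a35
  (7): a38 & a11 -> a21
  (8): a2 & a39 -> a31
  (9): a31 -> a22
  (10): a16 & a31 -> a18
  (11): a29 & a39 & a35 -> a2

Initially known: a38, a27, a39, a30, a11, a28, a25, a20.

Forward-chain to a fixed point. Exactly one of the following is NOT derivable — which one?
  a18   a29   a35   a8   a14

a18

[1] (1) [a20 -> a14]; (2) [a27 & a20 & a25 -> a35]; (3) [a38 -> a26]; (7) [a38 & a11 -> a21]. ⇒ new: a14, a35, a26, a21.
[2] (4) [a21 & a25 -> a29]; (5) [a26 -> a8]. ⇒ new: a29, a8.
[3] (11) [a29 & a39 & a35 -> a2]. ⇒ new: a2.
[4] (8) [a2 & a39 -> a31]. ⇒ new: a31.
[5] (9) [a31 -> a22]. ⇒ new: a22.
Derived: a35 (round 1), a14 (round 1), a8 (round 2), a29 (round 2). a18 never appears in any round.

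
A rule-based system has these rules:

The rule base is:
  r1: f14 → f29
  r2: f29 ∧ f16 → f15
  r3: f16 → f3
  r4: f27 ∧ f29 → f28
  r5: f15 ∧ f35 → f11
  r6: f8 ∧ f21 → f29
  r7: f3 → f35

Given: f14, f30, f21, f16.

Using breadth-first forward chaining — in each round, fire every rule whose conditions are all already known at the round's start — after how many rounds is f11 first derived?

Round 1 fires r1, r3, giving f29, f3.
Round 2 fires r2, r7, giving f15, f35.
Round 3 fires r5, giving f11.
f11 first appears in round 3.

3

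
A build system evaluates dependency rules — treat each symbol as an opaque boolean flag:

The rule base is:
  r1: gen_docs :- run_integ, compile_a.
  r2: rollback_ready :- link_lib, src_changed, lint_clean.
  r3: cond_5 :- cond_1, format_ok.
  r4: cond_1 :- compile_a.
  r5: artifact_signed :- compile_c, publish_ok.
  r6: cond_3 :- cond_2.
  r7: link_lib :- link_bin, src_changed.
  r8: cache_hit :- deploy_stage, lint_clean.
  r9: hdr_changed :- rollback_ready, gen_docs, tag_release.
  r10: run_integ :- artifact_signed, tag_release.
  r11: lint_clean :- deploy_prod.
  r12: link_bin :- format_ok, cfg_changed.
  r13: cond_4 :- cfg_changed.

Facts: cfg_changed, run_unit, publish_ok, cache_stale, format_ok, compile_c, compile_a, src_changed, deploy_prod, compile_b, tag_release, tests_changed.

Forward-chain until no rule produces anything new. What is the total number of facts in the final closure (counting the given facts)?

Round 1: r4 [cond_1 :- compile_a.]; r5 [artifact_signed :- compile_c, publish_ok.]; r11 [lint_clean :- deploy_prod.]; r12 [link_bin :- format_ok, cfg_changed.]; r13 [cond_4 :- cfg_changed.]. Adds cond_1, artifact_signed, lint_clean, link_bin, cond_4.
Round 2: r3 [cond_5 :- cond_1, format_ok.]; r7 [link_lib :- link_bin, src_changed.]; r10 [run_integ :- artifact_signed, tag_release.]. Adds cond_5, link_lib, run_integ.
Round 3: r1 [gen_docs :- run_integ, compile_a.]; r2 [rollback_ready :- link_lib, src_changed, lint_clean.]. Adds gen_docs, rollback_ready.
Round 4: r9 [hdr_changed :- rollback_ready, gen_docs, tag_release.]. Adds hdr_changed.
Closure: {artifact_signed, cache_stale, cfg_changed, compile_a, compile_b, compile_c, cond_1, cond_4, cond_5, deploy_prod, format_ok, gen_docs, hdr_changed, link_bin, link_lib, lint_clean, publish_ok, rollback_ready, run_integ, run_unit, src_changed, tag_release, tests_changed} — 23 facts.

23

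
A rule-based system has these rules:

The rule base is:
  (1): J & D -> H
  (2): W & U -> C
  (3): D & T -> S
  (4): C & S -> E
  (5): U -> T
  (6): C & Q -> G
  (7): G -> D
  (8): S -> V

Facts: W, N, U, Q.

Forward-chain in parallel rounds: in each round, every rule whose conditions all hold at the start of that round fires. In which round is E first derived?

5

Round 1: (2) [W & U -> C]; (5) [U -> T]. Adds C, T.
Round 2: (6) [C & Q -> G]. Adds G.
Round 3: (7) [G -> D]. Adds D.
Round 4: (3) [D & T -> S]. Adds S.
Round 5: (4) [C & S -> E]; (8) [S -> V]. Adds E, V.
E first appears in round 5.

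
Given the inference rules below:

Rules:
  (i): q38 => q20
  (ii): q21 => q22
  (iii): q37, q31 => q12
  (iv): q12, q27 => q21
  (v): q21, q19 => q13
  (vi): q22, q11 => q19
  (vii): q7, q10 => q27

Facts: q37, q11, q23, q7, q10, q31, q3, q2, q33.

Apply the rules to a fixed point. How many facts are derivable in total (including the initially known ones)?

Round 1 — (iii), (vii), derive q12, q27.
Round 2 — (iv), derive q21.
Round 3 — (ii), derive q22.
Round 4 — (vi), derive q19.
Round 5 — (v), derive q13.
Closure: {q10, q11, q12, q13, q19, q2, q21, q22, q23, q27, q3, q31, q33, q37, q7} — 15 facts.

15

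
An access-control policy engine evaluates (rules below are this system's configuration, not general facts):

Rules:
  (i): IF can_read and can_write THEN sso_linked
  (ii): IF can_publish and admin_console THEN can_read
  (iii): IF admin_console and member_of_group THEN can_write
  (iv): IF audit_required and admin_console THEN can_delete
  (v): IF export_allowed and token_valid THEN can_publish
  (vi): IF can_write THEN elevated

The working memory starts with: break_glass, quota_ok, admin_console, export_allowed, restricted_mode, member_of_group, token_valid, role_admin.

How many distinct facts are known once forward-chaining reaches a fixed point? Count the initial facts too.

13

Round 1: (iii) [IF admin_console and member_of_group THEN can_write]; (v) [IF export_allowed and token_valid THEN can_publish]. New: can_write, can_publish.
Round 2: (ii) [IF can_publish and admin_console THEN can_read]; (vi) [IF can_write THEN elevated]. New: can_read, elevated.
Round 3: (i) [IF can_read and can_write THEN sso_linked]. New: sso_linked.
Closure: {admin_console, break_glass, can_publish, can_read, can_write, elevated, export_allowed, member_of_group, quota_ok, restricted_mode, role_admin, sso_linked, token_valid} — 13 facts.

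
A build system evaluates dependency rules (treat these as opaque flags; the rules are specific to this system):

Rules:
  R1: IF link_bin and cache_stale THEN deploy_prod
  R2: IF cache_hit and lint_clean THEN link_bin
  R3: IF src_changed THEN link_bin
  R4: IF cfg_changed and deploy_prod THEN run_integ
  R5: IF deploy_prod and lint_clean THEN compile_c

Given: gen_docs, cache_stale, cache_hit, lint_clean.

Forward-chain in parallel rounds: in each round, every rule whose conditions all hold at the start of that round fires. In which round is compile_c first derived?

Round 1 fires R2, giving link_bin.
Round 2 fires R1, giving deploy_prod.
Round 3 fires R5, giving compile_c.
compile_c first appears in round 3.

3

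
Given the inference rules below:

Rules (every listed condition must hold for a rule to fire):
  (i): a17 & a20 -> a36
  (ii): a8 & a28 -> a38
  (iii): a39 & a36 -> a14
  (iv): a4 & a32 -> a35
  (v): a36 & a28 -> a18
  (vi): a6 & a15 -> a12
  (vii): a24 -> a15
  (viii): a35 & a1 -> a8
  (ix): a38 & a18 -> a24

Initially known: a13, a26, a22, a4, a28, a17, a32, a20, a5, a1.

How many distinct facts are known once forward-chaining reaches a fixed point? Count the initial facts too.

Round 1: (i) [a17 & a20 -> a36]; (iv) [a4 & a32 -> a35]. New: a36, a35.
Round 2: (v) [a36 & a28 -> a18]; (viii) [a35 & a1 -> a8]. New: a18, a8.
Round 3: (ii) [a8 & a28 -> a38]. New: a38.
Round 4: (ix) [a38 & a18 -> a24]. New: a24.
Round 5: (vii) [a24 -> a15]. New: a15.
Closure: {a1, a13, a15, a17, a18, a20, a22, a24, a26, a28, a32, a35, a36, a38, a4, a5, a8} — 17 facts.

17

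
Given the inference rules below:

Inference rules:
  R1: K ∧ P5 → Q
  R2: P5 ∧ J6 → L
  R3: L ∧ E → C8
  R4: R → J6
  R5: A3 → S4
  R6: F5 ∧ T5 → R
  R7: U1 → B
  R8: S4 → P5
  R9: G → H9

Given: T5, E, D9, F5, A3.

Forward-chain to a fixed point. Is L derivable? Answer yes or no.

yes

Round 1: R5 [A3 → S4]; R6 [F5 ∧ T5 → R]. Adds S4, R.
Round 2: R4 [R → J6]; R8 [S4 → P5]. Adds J6, P5.
Round 3: R2 [P5 ∧ J6 → L]. Adds L.
Round 4: R3 [L ∧ E → C8]. Adds C8.
L appears in round 3, so it is derivable.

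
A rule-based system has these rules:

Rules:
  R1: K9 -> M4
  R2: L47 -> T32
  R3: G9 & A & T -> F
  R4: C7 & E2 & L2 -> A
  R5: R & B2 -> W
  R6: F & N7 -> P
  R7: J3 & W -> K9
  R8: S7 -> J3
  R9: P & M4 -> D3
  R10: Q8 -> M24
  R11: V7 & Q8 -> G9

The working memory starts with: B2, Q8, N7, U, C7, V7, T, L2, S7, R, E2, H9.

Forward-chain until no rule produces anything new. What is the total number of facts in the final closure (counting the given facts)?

Round 1: R4 [C7 & E2 & L2 -> A]; R5 [R & B2 -> W]; R8 [S7 -> J3]; R10 [Q8 -> M24]; R11 [V7 & Q8 -> G9]. New: A, W, J3, M24, G9.
Round 2: R3 [G9 & A & T -> F]; R7 [J3 & W -> K9]. New: F, K9.
Round 3: R1 [K9 -> M4]; R6 [F & N7 -> P]. New: M4, P.
Round 4: R9 [P & M4 -> D3]. New: D3.
Closure: {A, B2, C7, D3, E2, F, G9, H9, J3, K9, L2, M24, M4, N7, P, Q8, R, S7, T, U, V7, W} — 22 facts.

22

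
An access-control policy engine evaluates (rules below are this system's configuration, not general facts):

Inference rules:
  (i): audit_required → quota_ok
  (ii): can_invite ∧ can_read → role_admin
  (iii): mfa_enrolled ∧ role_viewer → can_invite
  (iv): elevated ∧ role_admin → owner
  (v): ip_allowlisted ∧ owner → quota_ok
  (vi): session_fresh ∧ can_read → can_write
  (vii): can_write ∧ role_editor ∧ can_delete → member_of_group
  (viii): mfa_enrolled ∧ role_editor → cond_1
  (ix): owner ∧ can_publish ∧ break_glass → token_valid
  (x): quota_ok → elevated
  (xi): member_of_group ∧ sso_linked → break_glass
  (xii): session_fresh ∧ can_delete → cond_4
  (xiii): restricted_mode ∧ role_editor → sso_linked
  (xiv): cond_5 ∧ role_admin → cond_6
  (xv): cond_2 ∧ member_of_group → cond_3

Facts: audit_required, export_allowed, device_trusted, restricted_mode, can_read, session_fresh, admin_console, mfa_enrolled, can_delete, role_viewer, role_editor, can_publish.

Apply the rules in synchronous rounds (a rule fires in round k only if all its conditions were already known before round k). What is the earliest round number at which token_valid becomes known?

4

Round 1: (i) [audit_required → quota_ok]; (iii) [mfa_enrolled ∧ role_viewer → can_invite]; (vi) [session_fresh ∧ can_read → can_write]; (viii) [mfa_enrolled ∧ role_editor → cond_1]; (xii) [session_fresh ∧ can_delete → cond_4]; (xiii) [restricted_mode ∧ role_editor → sso_linked]. New: quota_ok, can_invite, can_write, cond_1, cond_4, sso_linked.
Round 2: (ii) [can_invite ∧ can_read → role_admin]; (vii) [can_write ∧ role_editor ∧ can_delete → member_of_group]; (x) [quota_ok → elevated]. New: role_admin, member_of_group, elevated.
Round 3: (iv) [elevated ∧ role_admin → owner]; (xi) [member_of_group ∧ sso_linked → break_glass]. New: owner, break_glass.
Round 4: (ix) [owner ∧ can_publish ∧ break_glass → token_valid]. New: token_valid.
token_valid first appears in round 4.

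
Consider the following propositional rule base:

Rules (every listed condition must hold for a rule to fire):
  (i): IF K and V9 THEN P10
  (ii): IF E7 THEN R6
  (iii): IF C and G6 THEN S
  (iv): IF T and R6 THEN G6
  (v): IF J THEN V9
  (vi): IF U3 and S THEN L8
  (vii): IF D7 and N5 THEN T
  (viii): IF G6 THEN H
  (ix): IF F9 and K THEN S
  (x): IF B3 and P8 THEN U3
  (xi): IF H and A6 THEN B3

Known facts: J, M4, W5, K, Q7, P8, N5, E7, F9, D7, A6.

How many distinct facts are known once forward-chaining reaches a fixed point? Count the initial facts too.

21

Round 1 fires (ii), (v), (vii), (ix), giving R6, V9, T, S.
Round 2 fires (i), (iv), giving P10, G6.
Round 3 fires (viii), giving H.
Round 4 fires (xi), giving B3.
Round 5 fires (x), giving U3.
Round 6 fires (vi), giving L8.
Closure: {A6, B3, D7, E7, F9, G6, H, J, K, L8, M4, N5, P10, P8, Q7, R6, S, T, U3, V9, W5} — 21 facts.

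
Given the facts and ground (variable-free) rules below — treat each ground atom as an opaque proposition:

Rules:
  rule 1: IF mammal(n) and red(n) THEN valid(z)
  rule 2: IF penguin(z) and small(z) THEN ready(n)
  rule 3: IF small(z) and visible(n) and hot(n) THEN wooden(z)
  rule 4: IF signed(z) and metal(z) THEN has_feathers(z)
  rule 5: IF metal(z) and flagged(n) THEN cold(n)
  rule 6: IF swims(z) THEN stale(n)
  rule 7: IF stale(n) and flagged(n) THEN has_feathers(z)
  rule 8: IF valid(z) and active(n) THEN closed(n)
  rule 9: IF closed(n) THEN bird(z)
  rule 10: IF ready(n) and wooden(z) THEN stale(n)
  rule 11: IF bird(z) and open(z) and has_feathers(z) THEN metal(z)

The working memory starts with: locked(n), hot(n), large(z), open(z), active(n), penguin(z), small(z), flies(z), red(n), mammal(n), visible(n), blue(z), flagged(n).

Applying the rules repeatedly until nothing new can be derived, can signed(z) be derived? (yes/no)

Round 1 fires rule 1, rule 2, rule 3, giving valid(z), ready(n), wooden(z).
Round 2 fires rule 8, rule 10, giving closed(n), stale(n).
Round 3 fires rule 7, rule 9, giving has_feathers(z), bird(z).
Round 4 fires rule 11, giving metal(z).
Round 5 fires rule 5, giving cold(n).
Fixed point reached. No rule has signed(z) as a consequent, and it is not given.

no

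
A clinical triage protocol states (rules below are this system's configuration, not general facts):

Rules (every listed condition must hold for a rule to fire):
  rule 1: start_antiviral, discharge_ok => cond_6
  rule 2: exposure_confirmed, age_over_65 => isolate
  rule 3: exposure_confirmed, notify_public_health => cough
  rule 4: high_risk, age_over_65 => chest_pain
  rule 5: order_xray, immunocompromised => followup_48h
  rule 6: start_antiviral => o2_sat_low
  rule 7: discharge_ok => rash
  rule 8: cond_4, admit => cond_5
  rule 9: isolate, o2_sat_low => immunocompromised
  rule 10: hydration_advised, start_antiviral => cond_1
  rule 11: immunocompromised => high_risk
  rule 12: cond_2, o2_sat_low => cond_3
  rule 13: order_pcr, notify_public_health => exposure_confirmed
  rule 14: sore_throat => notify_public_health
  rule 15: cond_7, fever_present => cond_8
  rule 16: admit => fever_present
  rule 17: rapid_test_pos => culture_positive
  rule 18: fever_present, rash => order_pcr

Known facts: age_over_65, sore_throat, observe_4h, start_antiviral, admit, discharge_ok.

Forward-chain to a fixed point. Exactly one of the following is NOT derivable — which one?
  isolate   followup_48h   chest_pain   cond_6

Round 1 fires rule 1, rule 6, rule 7, rule 14, rule 16, giving cond_6, o2_sat_low, rash, notify_public_health, fever_present.
Round 2 fires rule 18, giving order_pcr.
Round 3 fires rule 13, giving exposure_confirmed.
Round 4 fires rule 2, rule 3, giving isolate, cough.
Round 5 fires rule 9, giving immunocompromised.
Round 6 fires rule 11, giving high_risk.
Round 7 fires rule 4, giving chest_pain.
Derived: isolate (round 4), chest_pain (round 7), cond_6 (round 1). followup_48h never appears in any round.

followup_48h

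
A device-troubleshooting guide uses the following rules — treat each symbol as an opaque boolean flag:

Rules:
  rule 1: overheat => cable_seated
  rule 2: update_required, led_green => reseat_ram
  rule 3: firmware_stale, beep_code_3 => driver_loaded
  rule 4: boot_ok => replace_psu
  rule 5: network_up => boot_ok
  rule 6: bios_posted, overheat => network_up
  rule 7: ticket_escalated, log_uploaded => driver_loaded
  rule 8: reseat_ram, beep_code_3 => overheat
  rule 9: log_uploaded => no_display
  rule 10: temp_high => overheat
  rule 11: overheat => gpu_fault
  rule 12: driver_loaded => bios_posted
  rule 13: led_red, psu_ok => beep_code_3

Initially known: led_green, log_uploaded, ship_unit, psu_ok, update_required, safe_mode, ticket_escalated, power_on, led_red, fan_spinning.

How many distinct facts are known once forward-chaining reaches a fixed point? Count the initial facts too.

Round 1: rule 2 [update_required, led_green => reseat_ram]; rule 7 [ticket_escalated, log_uploaded => driver_loaded]; rule 9 [log_uploaded => no_display]; rule 13 [led_red, psu_ok => beep_code_3]. Adds reseat_ram, driver_loaded, no_display, beep_code_3.
Round 2: rule 8 [reseat_ram, beep_code_3 => overheat]; rule 12 [driver_loaded => bios_posted]. Adds overheat, bios_posted.
Round 3: rule 1 [overheat => cable_seated]; rule 6 [bios_posted, overheat => network_up]; rule 11 [overheat => gpu_fault]. Adds cable_seated, network_up, gpu_fault.
Round 4: rule 5 [network_up => boot_ok]. Adds boot_ok.
Round 5: rule 4 [boot_ok => replace_psu]. Adds replace_psu.
Closure: {beep_code_3, bios_posted, boot_ok, cable_seated, driver_loaded, fan_spinning, gpu_fault, led_green, led_red, log_uploaded, network_up, no_display, overheat, power_on, psu_ok, replace_psu, reseat_ram, safe_mode, ship_unit, ticket_escalated, update_required} — 21 facts.

21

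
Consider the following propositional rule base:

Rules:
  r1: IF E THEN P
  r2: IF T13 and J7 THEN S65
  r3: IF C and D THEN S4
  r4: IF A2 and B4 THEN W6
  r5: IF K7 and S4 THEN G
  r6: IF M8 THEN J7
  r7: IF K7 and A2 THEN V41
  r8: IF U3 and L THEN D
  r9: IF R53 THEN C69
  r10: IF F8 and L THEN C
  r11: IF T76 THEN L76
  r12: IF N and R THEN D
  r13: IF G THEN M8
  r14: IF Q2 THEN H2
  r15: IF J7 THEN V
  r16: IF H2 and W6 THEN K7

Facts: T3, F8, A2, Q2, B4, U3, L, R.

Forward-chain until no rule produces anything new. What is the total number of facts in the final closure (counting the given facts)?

Round 1 fires r4, r8, r10, r14, giving W6, D, C, H2.
Round 2 fires r3, r16, giving S4, K7.
Round 3 fires r5, r7, giving G, V41.
Round 4 fires r13, giving M8.
Round 5 fires r6, giving J7.
Round 6 fires r15, giving V.
Closure: {A2, B4, C, D, F8, G, H2, J7, K7, L, M8, Q2, R, S4, T3, U3, V, V41, W6} — 19 facts.

19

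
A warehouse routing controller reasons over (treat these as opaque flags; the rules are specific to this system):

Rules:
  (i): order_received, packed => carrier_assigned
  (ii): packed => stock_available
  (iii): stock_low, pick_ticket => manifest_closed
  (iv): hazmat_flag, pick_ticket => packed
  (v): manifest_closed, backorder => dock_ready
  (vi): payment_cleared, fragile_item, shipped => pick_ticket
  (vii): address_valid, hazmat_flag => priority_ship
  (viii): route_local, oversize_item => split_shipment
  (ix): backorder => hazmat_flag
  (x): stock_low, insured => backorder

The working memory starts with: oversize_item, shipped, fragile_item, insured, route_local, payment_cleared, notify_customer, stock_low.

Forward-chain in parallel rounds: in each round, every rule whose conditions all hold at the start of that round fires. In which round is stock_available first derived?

4

Round 1 fires (vi), (viii), (x), giving pick_ticket, split_shipment, backorder.
Round 2 fires (iii), (ix), giving manifest_closed, hazmat_flag.
Round 3 fires (iv), (v), giving packed, dock_ready.
Round 4 fires (ii), giving stock_available.
stock_available first appears in round 4.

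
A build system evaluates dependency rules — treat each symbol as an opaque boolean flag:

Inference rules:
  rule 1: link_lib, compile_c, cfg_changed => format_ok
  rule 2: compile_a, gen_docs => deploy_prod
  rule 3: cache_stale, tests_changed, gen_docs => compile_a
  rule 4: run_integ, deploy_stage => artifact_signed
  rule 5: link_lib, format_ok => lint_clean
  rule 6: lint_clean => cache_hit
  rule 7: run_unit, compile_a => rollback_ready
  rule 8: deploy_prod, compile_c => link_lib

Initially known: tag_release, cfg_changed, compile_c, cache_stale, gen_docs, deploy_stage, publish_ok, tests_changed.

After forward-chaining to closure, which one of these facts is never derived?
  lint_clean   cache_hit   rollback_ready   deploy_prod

[1] rule 3 [cache_stale, tests_changed, gen_docs => compile_a]. ⇒ new: compile_a.
[2] rule 2 [compile_a, gen_docs => deploy_prod]. ⇒ new: deploy_prod.
[3] rule 8 [deploy_prod, compile_c => link_lib]. ⇒ new: link_lib.
[4] rule 1 [link_lib, compile_c, cfg_changed => format_ok]. ⇒ new: format_ok.
[5] rule 5 [link_lib, format_ok => lint_clean]. ⇒ new: lint_clean.
[6] rule 6 [lint_clean => cache_hit]. ⇒ new: cache_hit.
Derived: lint_clean (round 5), cache_hit (round 6), deploy_prod (round 2). rollback_ready never appears in any round.

rollback_ready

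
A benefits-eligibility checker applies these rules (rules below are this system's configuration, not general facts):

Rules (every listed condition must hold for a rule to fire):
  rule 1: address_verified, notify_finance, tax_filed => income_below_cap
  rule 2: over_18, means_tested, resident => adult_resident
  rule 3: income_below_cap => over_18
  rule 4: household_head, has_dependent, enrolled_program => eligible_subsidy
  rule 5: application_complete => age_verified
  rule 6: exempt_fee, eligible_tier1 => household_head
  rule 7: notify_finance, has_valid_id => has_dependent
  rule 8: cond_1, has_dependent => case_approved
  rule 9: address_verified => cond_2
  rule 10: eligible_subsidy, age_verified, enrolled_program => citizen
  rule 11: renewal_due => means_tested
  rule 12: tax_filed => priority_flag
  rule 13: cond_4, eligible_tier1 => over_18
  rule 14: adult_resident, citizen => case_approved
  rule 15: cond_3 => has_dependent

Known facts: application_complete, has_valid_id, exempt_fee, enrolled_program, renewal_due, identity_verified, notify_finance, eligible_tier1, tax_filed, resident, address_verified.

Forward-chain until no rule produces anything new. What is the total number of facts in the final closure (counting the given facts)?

Round 1: rule 1 [address_verified, notify_finance, tax_filed => income_below_cap]; rule 5 [application_complete => age_verified]; rule 6 [exempt_fee, eligible_tier1 => household_head]; rule 7 [notify_finance, has_valid_id => has_dependent]; rule 9 [address_verified => cond_2]; rule 11 [renewal_due => means_tested]; rule 12 [tax_filed => priority_flag]. New: income_below_cap, age_verified, household_head, has_dependent, cond_2, means_tested, priority_flag.
Round 2: rule 3 [income_below_cap => over_18]; rule 4 [household_head, has_dependent, enrolled_program => eligible_subsidy]. New: over_18, eligible_subsidy.
Round 3: rule 2 [over_18, means_tested, resident => adult_resident]; rule 10 [eligible_subsidy, age_verified, enrolled_program => citizen]. New: adult_resident, citizen.
Round 4: rule 14 [adult_resident, citizen => case_approved]. New: case_approved.
Closure: {address_verified, adult_resident, age_verified, application_complete, case_approved, citizen, cond_2, eligible_subsidy, eligible_tier1, enrolled_program, exempt_fee, has_dependent, has_valid_id, household_head, identity_verified, income_below_cap, means_tested, notify_finance, over_18, priority_flag, renewal_due, resident, tax_filed} — 23 facts.

23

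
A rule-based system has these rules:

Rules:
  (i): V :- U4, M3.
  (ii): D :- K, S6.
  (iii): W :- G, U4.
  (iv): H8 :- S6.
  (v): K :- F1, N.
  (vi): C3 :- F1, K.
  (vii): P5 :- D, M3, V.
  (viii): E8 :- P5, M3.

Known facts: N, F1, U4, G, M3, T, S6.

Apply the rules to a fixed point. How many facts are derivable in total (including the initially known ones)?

15

Round 1 fires (i), (iii), (iv), (v), giving V, W, H8, K.
Round 2 fires (ii), (vi), giving D, C3.
Round 3 fires (vii), giving P5.
Round 4 fires (viii), giving E8.
Closure: {C3, D, E8, F1, G, H8, K, M3, N, P5, S6, T, U4, V, W} — 15 facts.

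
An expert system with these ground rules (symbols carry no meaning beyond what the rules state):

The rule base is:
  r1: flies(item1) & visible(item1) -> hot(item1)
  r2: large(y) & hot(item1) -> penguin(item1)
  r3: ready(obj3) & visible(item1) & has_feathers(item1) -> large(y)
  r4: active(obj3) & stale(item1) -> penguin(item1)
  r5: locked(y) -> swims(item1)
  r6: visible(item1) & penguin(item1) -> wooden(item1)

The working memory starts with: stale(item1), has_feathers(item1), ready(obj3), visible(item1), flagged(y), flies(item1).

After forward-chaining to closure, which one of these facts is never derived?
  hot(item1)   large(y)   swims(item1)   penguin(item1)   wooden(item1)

swims(item1)

Round 1 — r1, r3, derive hot(item1), large(y).
Round 2 — r2, derive penguin(item1).
Round 3 — r6, derive wooden(item1).
Derived: large(y) (round 1), wooden(item1) (round 3), hot(item1) (round 1), penguin(item1) (round 2). swims(item1) never appears in any round.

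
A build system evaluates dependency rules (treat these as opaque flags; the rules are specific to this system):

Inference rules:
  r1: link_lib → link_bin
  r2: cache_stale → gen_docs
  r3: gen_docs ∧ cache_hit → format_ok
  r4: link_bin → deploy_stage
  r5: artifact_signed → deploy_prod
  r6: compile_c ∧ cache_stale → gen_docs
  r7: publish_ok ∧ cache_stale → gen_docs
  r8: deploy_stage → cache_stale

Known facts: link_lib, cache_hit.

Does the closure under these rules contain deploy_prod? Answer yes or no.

[1] r1 [link_lib → link_bin]. ⇒ new: link_bin.
[2] r4 [link_bin → deploy_stage]. ⇒ new: deploy_stage.
[3] r8 [deploy_stage → cache_stale]. ⇒ new: cache_stale.
[4] r2 [cache_stale → gen_docs]. ⇒ new: gen_docs.
[5] r3 [gen_docs ∧ cache_hit → format_ok]. ⇒ new: format_ok.
Fixed point reached. deploy_prod is concluded only by r5; r5 needs artifact_signed (never derived).

no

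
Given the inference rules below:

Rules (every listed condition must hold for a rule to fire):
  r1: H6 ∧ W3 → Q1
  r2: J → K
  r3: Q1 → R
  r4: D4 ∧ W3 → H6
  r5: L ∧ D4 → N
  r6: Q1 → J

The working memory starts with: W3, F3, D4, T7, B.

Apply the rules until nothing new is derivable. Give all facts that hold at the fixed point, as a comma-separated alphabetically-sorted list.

B, D4, F3, H6, J, K, Q1, R, T7, W3

Round 1 — r4, derive H6.
Round 2 — r1, derive Q1.
Round 3 — r3, r6, derive R, J.
Round 4 — r2, derive K.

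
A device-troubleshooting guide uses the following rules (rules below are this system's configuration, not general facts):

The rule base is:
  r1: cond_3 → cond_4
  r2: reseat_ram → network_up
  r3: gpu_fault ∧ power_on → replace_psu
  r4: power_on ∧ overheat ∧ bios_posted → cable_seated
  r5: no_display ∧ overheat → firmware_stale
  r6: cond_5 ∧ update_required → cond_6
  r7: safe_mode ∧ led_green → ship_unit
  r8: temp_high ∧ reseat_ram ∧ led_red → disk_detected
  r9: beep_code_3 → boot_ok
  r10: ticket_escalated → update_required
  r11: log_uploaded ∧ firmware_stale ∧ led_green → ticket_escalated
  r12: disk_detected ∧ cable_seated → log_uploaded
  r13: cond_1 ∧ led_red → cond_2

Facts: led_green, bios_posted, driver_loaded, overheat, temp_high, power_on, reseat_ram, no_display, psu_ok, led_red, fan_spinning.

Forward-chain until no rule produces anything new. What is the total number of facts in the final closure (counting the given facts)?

Round 1 — r2, r4, r5, r8, derive network_up, cable_seated, firmware_stale, disk_detected.
Round 2 — r12, derive log_uploaded.
Round 3 — r11, derive ticket_escalated.
Round 4 — r10, derive update_required.
Closure: {bios_posted, cable_seated, disk_detected, driver_loaded, fan_spinning, firmware_stale, led_green, led_red, log_uploaded, network_up, no_display, overheat, power_on, psu_ok, reseat_ram, temp_high, ticket_escalated, update_required} — 18 facts.

18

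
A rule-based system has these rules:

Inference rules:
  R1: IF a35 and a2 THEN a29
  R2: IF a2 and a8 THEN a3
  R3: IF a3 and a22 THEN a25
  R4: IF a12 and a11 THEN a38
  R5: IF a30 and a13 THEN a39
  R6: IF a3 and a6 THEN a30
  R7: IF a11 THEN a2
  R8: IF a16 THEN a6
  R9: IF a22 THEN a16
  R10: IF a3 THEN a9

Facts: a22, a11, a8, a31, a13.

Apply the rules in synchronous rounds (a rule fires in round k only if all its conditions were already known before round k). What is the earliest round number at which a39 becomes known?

4

Round 1 — R7, R9, derive a2, a16.
Round 2 — R2, R8, derive a3, a6.
Round 3 — R3, R6, R10, derive a25, a30, a9.
Round 4 — R5, derive a39.
a39 first appears in round 4.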